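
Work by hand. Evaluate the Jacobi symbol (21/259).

0

Reciprocity: 21 ≡ 1 and 259 ≡ 3 (mod 4), so (21/259) = +(259/21).
Reduce top mod 21: now compute (7/21).
Reciprocity: 7 ≡ 3 and 21 ≡ 1 (mod 4), so (7/21) = +(21/7).
Reduce top mod 7: now compute (0/7).
Top reduces to 0: gcd > 1, so the symbol is 0.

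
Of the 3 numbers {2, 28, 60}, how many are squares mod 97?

1

(2/97) = +1 → QR.
(28/97) = -1 → non-residue.
(60/97) = -1 → non-residue.
Total quadratic residues among the 3: 1.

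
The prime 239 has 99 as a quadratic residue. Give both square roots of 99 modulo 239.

Since 239 ≡ 3 (mod 4), a square root of 99 is 99^((239+1)/4) = 99^60 mod 239.
Repeated squaring: 99^2≡2, 99^4≡4, 99^8≡16, 99^16≡17, 99^32≡50 (mod 239).
99^60 = 99^(32+16+8+4) ≡ 147 (mod 239).
Check: 147² = 21609 ≡ 99 (mod 239). The two roots are 92 and 147.

92, 147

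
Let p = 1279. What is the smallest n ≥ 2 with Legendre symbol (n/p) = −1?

(2/1279) = +1, so 2 is a residue.
(3/1279) = −1, so 3 is the smallest positive non-residue mod 1279.

3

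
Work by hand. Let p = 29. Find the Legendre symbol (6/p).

Pull out 2: since 29 ≡ 5 (mod 8), (2/29) = -1.
Reciprocity: 3 ≡ 3 and 29 ≡ 1 (mod 4), so (3/29) = +(29/3).
Reduce top mod 3: now compute (2/3).
Pull out 2: since 3 ≡ 3 (mod 8), (2/3) = -1.
Reached (1/3) = 1. Collecting the sign flips along the way, the symbol is +1.

1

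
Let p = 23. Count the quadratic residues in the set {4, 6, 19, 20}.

(4/23) = +1 → QR.
(6/23) = +1 → QR.
(19/23) = -1 → non-residue.
(20/23) = -1 → non-residue.
Total quadratic residues among the 4: 2.

2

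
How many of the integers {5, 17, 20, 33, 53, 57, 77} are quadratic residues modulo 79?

2

(5/79) = +1 → QR.
(17/79) = -1 → non-residue.
(20/79) = +1 → QR.
(33/79) = -1 → non-residue.
(53/79) = -1 → non-residue.
(57/79) = -1 → non-residue.
(77/79) = -1 → non-residue.
Total quadratic residues among the 7: 2.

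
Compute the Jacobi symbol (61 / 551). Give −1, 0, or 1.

Reciprocity: 61 ≡ 1 and 551 ≡ 3 (mod 4), so (61/551) = +(551/61).
Reduce top mod 61: now compute (2/61).
Pull out 2: since 61 ≡ 5 (mod 8), (2/61) = -1.
Reached (1/61) = 1. Collecting the sign flips along the way, the symbol is -1.

-1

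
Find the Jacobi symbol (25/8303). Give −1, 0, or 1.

1

Reciprocity: 25 ≡ 1 and 8303 ≡ 3 (mod 4), so (25/8303) = +(8303/25).
Reduce top mod 25: now compute (3/25).
Reciprocity: 3 ≡ 3 and 25 ≡ 1 (mod 4), so (3/25) = +(25/3).
Reduce top mod 3: now compute (1/3).
Reached (1/3) = 1. Collecting the sign flips along the way, the symbol is +1.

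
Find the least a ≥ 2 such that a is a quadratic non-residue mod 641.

3

(2/641) = +1, so 2 is a residue.
(3/641) = −1, so 3 is the smallest positive non-residue mod 641.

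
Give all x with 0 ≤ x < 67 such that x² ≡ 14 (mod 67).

Since 67 ≡ 3 (mod 4), a square root of 14 is 14^((67+1)/4) = 14^17 mod 67.
Repeated squaring: 14^2≡62, 14^4≡25, 14^8≡22, 14^16≡15 (mod 67).
14^17 = 14^(16+1) ≡ 9 (mod 67).
Check: 9² = 81 ≡ 14 (mod 67). The two roots are 9 and 58.

9, 58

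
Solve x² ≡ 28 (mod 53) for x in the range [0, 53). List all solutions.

53 ≡ 1 (mod 4), so we find a root by search.
Trying successive values, 9² = 81 ≡ 28 (mod 53). The other root is 53 − 9 = 44.

9, 44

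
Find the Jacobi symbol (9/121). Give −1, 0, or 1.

Reciprocity: 9 ≡ 1 and 121 ≡ 1 (mod 4), so (9/121) = +(121/9).
Reduce top mod 9: now compute (4/9).
Pull out 2^2: since 9 ≡ 1 (mod 8), (2/9) = +1, so (2/9)^2 = +1.
Reached (1/9) = 1. Collecting the sign flips along the way, the symbol is +1.

1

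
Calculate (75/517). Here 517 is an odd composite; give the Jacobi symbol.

Reciprocity: 75 ≡ 3 and 517 ≡ 1 (mod 4), so (75/517) = +(517/75).
Reduce top mod 75: now compute (67/75).
Reciprocity: 67 ≡ 3 and 75 ≡ 3 (mod 4), so (67/75) = −(75/67).
Reduce top mod 67: now compute (8/67).
Pull out 2^3: since 67 ≡ 3 (mod 8), (2/67) = -1, so (2/67)^3 = -1.
Reached (1/67) = 1. Collecting the sign flips along the way, the symbol is +1.

1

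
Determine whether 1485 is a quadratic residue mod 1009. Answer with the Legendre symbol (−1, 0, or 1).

First reduce: 1485 ≡ 476 (mod 1009).
Pull out 2^2: since 1009 ≡ 1 (mod 8), (2/1009) = +1, so (2/1009)^2 = +1.
Reciprocity: 119 ≡ 3 and 1009 ≡ 1 (mod 4), so (119/1009) = +(1009/119).
Reduce top mod 119: now compute (57/119).
Reciprocity: 57 ≡ 1 and 119 ≡ 3 (mod 4), so (57/119) = +(119/57).
Reduce top mod 57: now compute (5/57).
Reciprocity: 5 ≡ 1 and 57 ≡ 1 (mod 4), so (5/57) = +(57/5).
Reduce top mod 5: now compute (2/5).
Pull out 2: since 5 ≡ 5 (mod 8), (2/5) = -1.
Reached (1/5) = 1. Collecting the sign flips along the way, the symbol is -1.

-1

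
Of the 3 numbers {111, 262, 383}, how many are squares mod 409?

1

(111/409) = -1 → non-residue.
(262/409) = +1 → QR.
(383/409) = -1 → non-residue.
Total quadratic residues among the 3: 1.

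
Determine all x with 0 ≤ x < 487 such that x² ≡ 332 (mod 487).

Since 487 ≡ 3 (mod 4), a square root of 332 is 332^((487+1)/4) = 332^122 mod 487.
Repeated squaring: 332^2≡162, 332^4≡433, 332^8≡481, 332^16≡36, 332^32≡322, 332^64≡440 (mod 487).
332^122 = 332^(64+32+16+8+2) ≡ 258 (mod 487).
Check: 258² = 66564 ≡ 332 (mod 487). The two roots are 229 and 258.

229, 258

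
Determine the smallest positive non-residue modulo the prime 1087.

3

(2/1087) = +1, so 2 is a residue.
(3/1087) = −1, so 3 is the smallest positive non-residue mod 1087.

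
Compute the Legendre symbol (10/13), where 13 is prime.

Euler's criterion: (10/13) ≡ 10^6 (mod 13).
10^2 ≡ 9 (mod 13)
10^4 ≡ 3 (mod 13)
10^6 = 10^(4+2) ≡ 1 (mod 13).
Result is 1, so (10/13) = 1.

1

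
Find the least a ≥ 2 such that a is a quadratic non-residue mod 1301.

(2/1301) = −1, so 2 is the smallest positive non-residue mod 1301.

2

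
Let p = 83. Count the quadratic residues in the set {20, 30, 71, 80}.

1

(20/83) = -1 → non-residue.
(30/83) = +1 → QR.
(71/83) = -1 → non-residue.
(80/83) = -1 → non-residue.
Total quadratic residues among the 4: 1.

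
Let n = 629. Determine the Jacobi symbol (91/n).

Reciprocity: 91 ≡ 3 and 629 ≡ 1 (mod 4), so (91/629) = +(629/91).
Reduce top mod 91: now compute (83/91).
Reciprocity: 83 ≡ 3 and 91 ≡ 3 (mod 4), so (83/91) = −(91/83).
Reduce top mod 83: now compute (8/83).
Pull out 2^3: since 83 ≡ 3 (mod 8), (2/83) = -1, so (2/83)^3 = -1.
Reached (1/83) = 1. Collecting the sign flips along the way, the symbol is +1.

1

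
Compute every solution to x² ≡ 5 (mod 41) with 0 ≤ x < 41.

13, 28

41 ≡ 1 (mod 4), so we find a root by search.
Trying successive values, 13² = 169 ≡ 5 (mod 41). The other root is 41 − 13 = 28.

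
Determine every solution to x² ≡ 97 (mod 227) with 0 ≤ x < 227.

18, 209

Since 227 ≡ 3 (mod 4), a square root of 97 is 97^((227+1)/4) = 97^57 mod 227.
Repeated squaring: 97^2≡102, 97^4≡189, 97^8≡82, 97^16≡141, 97^32≡132 (mod 227).
97^57 = 97^(32+16+8+1) ≡ 209 (mod 227).
Check: 209² = 43681 ≡ 97 (mod 227). The two roots are 18 and 209.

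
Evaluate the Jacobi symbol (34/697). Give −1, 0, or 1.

Pull out 2: since 697 ≡ 1 (mod 8), (2/697) = +1.
Reciprocity: 17 ≡ 1 and 697 ≡ 1 (mod 4), so (17/697) = +(697/17).
Reduce top mod 17: now compute (0/17).
Top reduces to 0: gcd > 1, so the symbol is 0.

0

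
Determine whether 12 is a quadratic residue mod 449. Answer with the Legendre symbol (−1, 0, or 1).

Pull out 2^2: since 449 ≡ 1 (mod 8), (2/449) = +1, so (2/449)^2 = +1.
Reciprocity: 3 ≡ 3 and 449 ≡ 1 (mod 4), so (3/449) = +(449/3).
Reduce top mod 3: now compute (2/3).
Pull out 2: since 3 ≡ 3 (mod 8), (2/3) = -1.
Reached (1/3) = 1. Collecting the sign flips along the way, the symbol is -1.

-1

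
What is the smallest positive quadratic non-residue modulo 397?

2

(2/397) = −1, so 2 is the smallest positive non-residue mod 397.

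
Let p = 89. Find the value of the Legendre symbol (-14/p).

-1

First reduce: -14 ≡ 75 (mod 89).
Reciprocity: 75 ≡ 3 and 89 ≡ 1 (mod 4), so (75/89) = +(89/75).
Reduce top mod 75: now compute (14/75).
Pull out 2: since 75 ≡ 3 (mod 8), (2/75) = -1.
Reciprocity: 7 ≡ 3 and 75 ≡ 3 (mod 4), so (7/75) = −(75/7).
Reduce top mod 7: now compute (5/7).
Reciprocity: 5 ≡ 1 and 7 ≡ 3 (mod 4), so (5/7) = +(7/5).
Reduce top mod 5: now compute (2/5).
Pull out 2: since 5 ≡ 5 (mod 8), (2/5) = -1.
Reached (1/5) = 1. Collecting the sign flips along the way, the symbol is -1.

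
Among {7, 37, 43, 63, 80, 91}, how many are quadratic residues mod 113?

3

(7/113) = +1 → QR.
(37/113) = -1 → non-residue.
(43/113) = -1 → non-residue.
(63/113) = +1 → QR.
(80/113) = -1 → non-residue.
(91/113) = +1 → QR.
Total quadratic residues among the 6: 3.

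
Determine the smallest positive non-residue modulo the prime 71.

7

(2/71) = +1, so 2 is a residue.
(3/71) = +1, so 3 is a residue.
(4/71) = +1, so 4 is a residue.
(5/71) = +1, so 5 is a residue.
(6/71) = +1, so 6 is a residue.
(7/71) = −1, so 7 is the smallest positive non-residue mod 71.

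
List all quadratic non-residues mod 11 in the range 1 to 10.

2 6 7 8 10

Square k = 1,…,5 (k and 11−k give the same square):
1²=1, 2²=4, 3²=9, 4²≡5, 5²≡3 (mod 11).
The residues are {1, 3, 4, 5, 9}; the non-residues are the remaining 5 nonzero classes.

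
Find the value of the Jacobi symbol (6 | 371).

Pull out 2: since 371 ≡ 3 (mod 8), (2/371) = -1.
Reciprocity: 3 ≡ 3 and 371 ≡ 3 (mod 4), so (3/371) = −(371/3).
Reduce top mod 3: now compute (2/3).
Pull out 2: since 3 ≡ 3 (mod 8), (2/3) = -1.
Reached (1/3) = 1. Collecting the sign flips along the way, the symbol is -1.

-1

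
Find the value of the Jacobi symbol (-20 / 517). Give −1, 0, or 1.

First reduce: -20 ≡ 497 (mod 517).
Reciprocity: 497 ≡ 1 and 517 ≡ 1 (mod 4), so (497/517) = +(517/497).
Reduce top mod 497: now compute (20/497).
Pull out 2^2: since 497 ≡ 1 (mod 8), (2/497) = +1, so (2/497)^2 = +1.
Reciprocity: 5 ≡ 1 and 497 ≡ 1 (mod 4), so (5/497) = +(497/5).
Reduce top mod 5: now compute (2/5).
Pull out 2: since 5 ≡ 5 (mod 8), (2/5) = -1.
Reached (1/5) = 1. Collecting the sign flips along the way, the symbol is -1.

-1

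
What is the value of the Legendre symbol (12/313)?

Pull out 2^2: since 313 ≡ 1 (mod 8), (2/313) = +1, so (2/313)^2 = +1.
Reciprocity: 3 ≡ 3 and 313 ≡ 1 (mod 4), so (3/313) = +(313/3).
Reduce top mod 3: now compute (1/3).
Reached (1/3) = 1. Collecting the sign flips along the way, the symbol is +1.

1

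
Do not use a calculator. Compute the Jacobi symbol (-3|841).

1

First reduce: -3 ≡ 838 (mod 841).
Pull out 2: since 841 ≡ 1 (mod 8), (2/841) = +1.
Reciprocity: 419 ≡ 3 and 841 ≡ 1 (mod 4), so (419/841) = +(841/419).
Reduce top mod 419: now compute (3/419).
Reciprocity: 3 ≡ 3 and 419 ≡ 3 (mod 4), so (3/419) = −(419/3).
Reduce top mod 3: now compute (2/3).
Pull out 2: since 3 ≡ 3 (mod 8), (2/3) = -1.
Reached (1/3) = 1. Collecting the sign flips along the way, the symbol is +1.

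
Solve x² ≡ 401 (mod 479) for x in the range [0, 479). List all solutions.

165, 314

Since 479 ≡ 3 (mod 4), a square root of 401 is 401^((479+1)/4) = 401^120 mod 479.
Repeated squaring: 401^2≡336, 401^4≡331, 401^8≡349, 401^16≡135, 401^32≡23, 401^64≡50 (mod 479).
401^120 = 401^(64+32+16+8) ≡ 165 (mod 479).
Check: 165² = 27225 ≡ 401 (mod 479). The two roots are 165 and 314.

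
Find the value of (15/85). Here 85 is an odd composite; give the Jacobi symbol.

0

Reciprocity: 15 ≡ 3 and 85 ≡ 1 (mod 4), so (15/85) = +(85/15).
Reduce top mod 15: now compute (10/15).
Pull out 2: since 15 ≡ 7 (mod 8), (2/15) = +1.
Reciprocity: 5 ≡ 1 and 15 ≡ 3 (mod 4), so (5/15) = +(15/5).
Reduce top mod 5: now compute (0/5).
Top reduces to 0: gcd > 1, so the symbol is 0.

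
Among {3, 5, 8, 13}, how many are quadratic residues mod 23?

(3/23) = +1 → QR.
(5/23) = -1 → non-residue.
(8/23) = +1 → QR.
(13/23) = +1 → QR.
Total quadratic residues among the 4: 3.

3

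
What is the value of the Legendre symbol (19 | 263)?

-1

Euler's criterion: (19/263) ≡ 19^131 (mod 263).
19^2 ≡ 98 (mod 263)
19^4 ≡ 136 (mod 263)
19^8 ≡ 86 (mod 263)
19^16 ≡ 32 (mod 263)
19^32 ≡ 235 (mod 263)
19^64 ≡ 258 (mod 263)
19^128 ≡ 25 (mod 263)
19^131 = 19^(128+2+1) ≡ 262 (mod 263).
Result is 262 ≡ −1, so (19/263) = −1.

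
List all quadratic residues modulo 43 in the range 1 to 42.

Square k = 1,…,21 (k and 43−k give the same square):
1²=1, 2²=4, 3²=9, 4²=16, 5²=25, 6²=36, 7²≡6, 8²≡21, 9²≡38, 10²≡14, 11²≡35, 12²≡15, 13²≡40, 14²≡24, 15²≡10, 16²≡41, 17²≡31, 18²≡23, 19²≡17, 20²≡13, 21²≡11 (mod 43).
So the quadratic residues mod 43 are {1, 4, 6, 9, 10, 11, 13, 14, 15, 16, 17, 21, 23, 24, 25, 31, 35, 36, 38, 40, 41}.

1, 4, 6, 9, 10, 11, 13, 14, 15, 16, 17, 21, 23, 24, 25, 31, 35, 36, 38, 40, 41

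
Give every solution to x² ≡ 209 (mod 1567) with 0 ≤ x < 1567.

Since 1567 ≡ 3 (mod 4), a square root of 209 is 209^((1567+1)/4) = 209^392 mod 1567.
Repeated squaring: 209^2≡1372, 209^4≡417, 209^8≡1519, 209^16≡737, 209^32≡987, 209^64≡1062, 209^128≡1171, 209^256≡116 (mod 1567).
209^392 = 209^(256+128+8) ≡ 159 (mod 1567).
Check: 159² = 25281 ≡ 209 (mod 1567). The two roots are 159 and 1408.

159, 1408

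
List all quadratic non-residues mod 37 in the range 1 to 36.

Square k = 1,…,18 (k and 37−k give the same square):
1²=1, 2²=4, 3²=9, 4²=16, 5²=25, 6²=36, 7²≡12, 8²≡27, 9²≡7, 10²≡26, 11²≡10, 12²≡33, 13²≡21, 14²≡11, 15²≡3, 16²≡34, 17²≡30, 18²≡28 (mod 37).
The residues are {1, 3, 4, 7, 9, 10, 11, 12, 16, 21, 25, 26, 27, 28, 30, 33, 34, 36}; the non-residues are the remaining 18 nonzero classes.

2 5 6 8 13 14 15 17 18 19 20 22 23 24 29 31 32 35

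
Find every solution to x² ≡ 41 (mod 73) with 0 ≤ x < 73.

25, 48

73 ≡ 1 (mod 4), so we find a root by search.
Trying successive values, 25² = 625 ≡ 41 (mod 73). The other root is 73 − 25 = 48.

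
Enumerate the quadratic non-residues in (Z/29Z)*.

2 3 8 10 11 12 14 15 17 18 19 21 26 27

Square k = 1,…,14 (k and 29−k give the same square):
1²=1, 2²=4, 3²=9, 4²=16, 5²=25, 6²≡7, 7²≡20, 8²≡6, 9²≡23, 10²≡13, 11²≡5, 12²≡28, 13²≡24, 14²≡22 (mod 29).
The residues are {1, 4, 5, 6, 7, 9, 13, 16, 20, 22, 23, 24, 25, 28}; the non-residues are the remaining 14 nonzero classes.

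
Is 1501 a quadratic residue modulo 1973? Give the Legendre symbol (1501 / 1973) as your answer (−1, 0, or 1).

-1

Reciprocity: 1501 ≡ 1 and 1973 ≡ 1 (mod 4), so (1501/1973) = +(1973/1501).
Reduce top mod 1501: now compute (472/1501).
Pull out 2^3: since 1501 ≡ 5 (mod 8), (2/1501) = -1, so (2/1501)^3 = -1.
Reciprocity: 59 ≡ 3 and 1501 ≡ 1 (mod 4), so (59/1501) = +(1501/59).
Reduce top mod 59: now compute (26/59).
Pull out 2: since 59 ≡ 3 (mod 8), (2/59) = -1.
Reciprocity: 13 ≡ 1 and 59 ≡ 3 (mod 4), so (13/59) = +(59/13).
Reduce top mod 13: now compute (7/13).
Reciprocity: 7 ≡ 3 and 13 ≡ 1 (mod 4), so (7/13) = +(13/7).
Reduce top mod 7: now compute (6/7).
Pull out 2: since 7 ≡ 7 (mod 8), (2/7) = +1.
Reciprocity: 3 ≡ 3 and 7 ≡ 3 (mod 4), so (3/7) = −(7/3).
Reduce top mod 3: now compute (1/3).
Reached (1/3) = 1. Collecting the sign flips along the way, the symbol is -1.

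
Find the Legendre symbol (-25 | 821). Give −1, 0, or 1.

1

First reduce: -25 ≡ 796 (mod 821).
Pull out 2^2: since 821 ≡ 5 (mod 8), (2/821) = -1, so (2/821)^2 = +1.
Reciprocity: 199 ≡ 3 and 821 ≡ 1 (mod 4), so (199/821) = +(821/199).
Reduce top mod 199: now compute (25/199).
Reciprocity: 25 ≡ 1 and 199 ≡ 3 (mod 4), so (25/199) = +(199/25).
Reduce top mod 25: now compute (24/25).
Pull out 2^3: since 25 ≡ 1 (mod 8), (2/25) = +1, so (2/25)^3 = +1.
Reciprocity: 3 ≡ 3 and 25 ≡ 1 (mod 4), so (3/25) = +(25/3).
Reduce top mod 3: now compute (1/3).
Reached (1/3) = 1. Collecting the sign flips along the way, the symbol is +1.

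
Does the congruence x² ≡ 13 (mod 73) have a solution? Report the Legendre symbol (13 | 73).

Reciprocity: 13 ≡ 1 and 73 ≡ 1 (mod 4), so (13/73) = +(73/13).
Reduce top mod 13: now compute (8/13).
Pull out 2^3: since 13 ≡ 5 (mod 8), (2/13) = -1, so (2/13)^3 = -1.
Reached (1/13) = 1. Collecting the sign flips along the way, the symbol is -1.

-1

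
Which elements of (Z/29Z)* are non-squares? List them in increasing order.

Square k = 1,…,14 (k and 29−k give the same square):
1²=1, 2²=4, 3²=9, 4²=16, 5²=25, 6²≡7, 7²≡20, 8²≡6, 9²≡23, 10²≡13, 11²≡5, 12²≡28, 13²≡24, 14²≡22 (mod 29).
The residues are {1, 4, 5, 6, 7, 9, 13, 16, 20, 22, 23, 24, 25, 28}; the non-residues are the remaining 14 nonzero classes.

2, 3, 8, 10, 11, 12, 14, 15, 17, 18, 19, 21, 26, 27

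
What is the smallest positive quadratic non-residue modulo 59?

2

(2/59) = −1, so 2 is the smallest positive non-residue mod 59.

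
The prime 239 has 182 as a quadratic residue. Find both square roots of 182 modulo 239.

Since 239 ≡ 3 (mod 4), a square root of 182 is 182^((239+1)/4) = 182^60 mod 239.
Repeated squaring: 182^2≡142, 182^4≡88, 182^8≡96, 182^16≡134, 182^32≡31 (mod 239).
182^60 = 182^(32+16+8+4) ≡ 144 (mod 239).
Check: 144² = 20736 ≡ 182 (mod 239). The two roots are 95 and 144.

95, 144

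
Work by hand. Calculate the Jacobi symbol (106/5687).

Pull out 2: since 5687 ≡ 7 (mod 8), (2/5687) = +1.
Reciprocity: 53 ≡ 1 and 5687 ≡ 3 (mod 4), so (53/5687) = +(5687/53).
Reduce top mod 53: now compute (16/53).
Pull out 2^4: since 53 ≡ 5 (mod 8), (2/53) = -1, so (2/53)^4 = +1.
Reached (1/53) = 1. Collecting the sign flips along the way, the symbol is +1.

1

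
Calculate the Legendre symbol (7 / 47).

Euler's criterion: (7/47) ≡ 7^23 (mod 47).
7^2 ≡ 2 (mod 47)
7^4 ≡ 4 (mod 47)
7^8 ≡ 16 (mod 47)
7^16 ≡ 21 (mod 47)
7^23 = 7^(16+4+2+1) ≡ 1 (mod 47).
Result is 1, so (7/47) = 1.

1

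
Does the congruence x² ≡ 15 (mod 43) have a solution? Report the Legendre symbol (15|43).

1

Reciprocity: 15 ≡ 3 and 43 ≡ 3 (mod 4), so (15/43) = −(43/15).
Reduce top mod 15: now compute (13/15).
Reciprocity: 13 ≡ 1 and 15 ≡ 3 (mod 4), so (13/15) = +(15/13).
Reduce top mod 13: now compute (2/13).
Pull out 2: since 13 ≡ 5 (mod 8), (2/13) = -1.
Reached (1/13) = 1. Collecting the sign flips along the way, the symbol is +1.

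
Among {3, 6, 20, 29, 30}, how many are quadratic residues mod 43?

1

(3/43) = -1 → non-residue.
(6/43) = +1 → QR.
(20/43) = -1 → non-residue.
(29/43) = -1 → non-residue.
(30/43) = -1 → non-residue.
Total quadratic residues among the 5: 1.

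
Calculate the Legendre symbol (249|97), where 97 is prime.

-1

Euler's criterion: (249/97) ≡ 55^48 (mod 97).
55^2 ≡ 18 (mod 97)
55^4 ≡ 33 (mod 97)
55^8 ≡ 22 (mod 97)
55^16 ≡ 96 (mod 97)
55^32 ≡ 1 (mod 97)
55^48 = 55^(32+16) ≡ 96 (mod 97).
Result is 96 ≡ −1, so (249/97) = −1.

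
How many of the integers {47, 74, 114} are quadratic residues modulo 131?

(47/131) = -1 → non-residue.
(74/131) = +1 → QR.
(114/131) = +1 → QR.
Total quadratic residues among the 3: 2.

2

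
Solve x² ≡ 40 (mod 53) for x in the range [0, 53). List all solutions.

26, 27

53 ≡ 1 (mod 4), so we find a root by search.
Trying successive values, 26² = 676 ≡ 40 (mod 53). The other root is 53 − 26 = 27.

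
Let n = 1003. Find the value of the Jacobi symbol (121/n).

1

Reciprocity: 121 ≡ 1 and 1003 ≡ 3 (mod 4), so (121/1003) = +(1003/121).
Reduce top mod 121: now compute (35/121).
Reciprocity: 35 ≡ 3 and 121 ≡ 1 (mod 4), so (35/121) = +(121/35).
Reduce top mod 35: now compute (16/35).
Pull out 2^4: since 35 ≡ 3 (mod 8), (2/35) = -1, so (2/35)^4 = +1.
Reached (1/35) = 1. Collecting the sign flips along the way, the symbol is +1.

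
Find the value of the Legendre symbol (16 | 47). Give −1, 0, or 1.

Pull out 2^4: since 47 ≡ 7 (mod 8), (2/47) = +1, so (2/47)^4 = +1.
Reached (1/47) = 1. Collecting the sign flips along the way, the symbol is +1.

1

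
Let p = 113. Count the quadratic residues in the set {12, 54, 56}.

1

(12/113) = -1 → non-residue.
(54/113) = -1 → non-residue.
(56/113) = +1 → QR.
Total quadratic residues among the 3: 1.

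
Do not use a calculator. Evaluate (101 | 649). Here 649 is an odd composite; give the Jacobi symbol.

Reciprocity: 101 ≡ 1 and 649 ≡ 1 (mod 4), so (101/649) = +(649/101).
Reduce top mod 101: now compute (43/101).
Reciprocity: 43 ≡ 3 and 101 ≡ 1 (mod 4), so (43/101) = +(101/43).
Reduce top mod 43: now compute (15/43).
Reciprocity: 15 ≡ 3 and 43 ≡ 3 (mod 4), so (15/43) = −(43/15).
Reduce top mod 15: now compute (13/15).
Reciprocity: 13 ≡ 1 and 15 ≡ 3 (mod 4), so (13/15) = +(15/13).
Reduce top mod 13: now compute (2/13).
Pull out 2: since 13 ≡ 5 (mod 8), (2/13) = -1.
Reached (1/13) = 1. Collecting the sign flips along the way, the symbol is +1.

1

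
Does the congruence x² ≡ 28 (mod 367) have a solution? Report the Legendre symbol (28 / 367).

Euler's criterion: (28/367) ≡ 28^183 (mod 367).
28^2 ≡ 50 (mod 367)
28^4 ≡ 298 (mod 367)
28^8 ≡ 357 (mod 367)
28^16 ≡ 100 (mod 367)
28^32 ≡ 91 (mod 367)
28^64 ≡ 207 (mod 367)
28^128 ≡ 277 (mod 367)
28^183 = 28^(128+32+16+4+2+1) ≡ 1 (mod 367).
Result is 1, so (28/367) = 1.

1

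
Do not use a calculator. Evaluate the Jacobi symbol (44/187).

0

Pull out 2^2: since 187 ≡ 3 (mod 8), (2/187) = -1, so (2/187)^2 = +1.
Reciprocity: 11 ≡ 3 and 187 ≡ 3 (mod 4), so (11/187) = −(187/11).
Reduce top mod 11: now compute (0/11).
Top reduces to 0: gcd > 1, so the symbol is 0.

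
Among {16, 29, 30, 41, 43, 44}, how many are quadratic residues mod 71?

(16/71) = +1 → QR.
(29/71) = +1 → QR.
(30/71) = +1 → QR.
(41/71) = -1 → non-residue.
(43/71) = +1 → QR.
(44/71) = -1 → non-residue.
Total quadratic residues among the 6: 4.

4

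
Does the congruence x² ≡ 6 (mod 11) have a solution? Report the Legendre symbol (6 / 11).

Euler's criterion: (6/11) ≡ 6^5 (mod 11).
6^2 ≡ 3 (mod 11)
6^4 ≡ 9 (mod 11)
6^5 = 6^(4+1) ≡ 10 (mod 11).
Result is 10 ≡ −1, so (6/11) = −1.

-1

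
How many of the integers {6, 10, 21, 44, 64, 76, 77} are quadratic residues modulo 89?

(6/89) = -1 → non-residue.
(10/89) = +1 → QR.
(21/89) = +1 → QR.
(44/89) = +1 → QR.
(64/89) = +1 → QR.
(76/89) = -1 → non-residue.
(77/89) = -1 → non-residue.
Total quadratic residues among the 7: 4.

4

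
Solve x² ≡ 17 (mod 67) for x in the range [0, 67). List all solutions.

33, 34

Since 67 ≡ 3 (mod 4), a square root of 17 is 17^((67+1)/4) = 17^17 mod 67.
Repeated squaring: 17^2≡21, 17^4≡39, 17^8≡47, 17^16≡65 (mod 67).
17^17 = 17^(16+1) ≡ 33 (mod 67).
Check: 33² = 1089 ≡ 17 (mod 67). The two roots are 33 and 34.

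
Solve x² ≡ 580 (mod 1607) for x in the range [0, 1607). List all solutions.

Since 1607 ≡ 3 (mod 4), a square root of 580 is 580^((1607+1)/4) = 580^402 mod 1607.
Repeated squaring: 580^2≡537, 580^4≡716, 580^8≡23, 580^16≡529, 580^32≡223, 580^64≡1519, 580^128≡1316, 580^256≡1117 (mod 1607).
580^402 = 580^(256+128+16+2) ≡ 992 (mod 1607).
Check: 992² = 984064 ≡ 580 (mod 1607). The two roots are 615 and 992.

615, 992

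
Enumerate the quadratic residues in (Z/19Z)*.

1,4,5,6,7,9,11,16,17

Square k = 1,…,9 (k and 19−k give the same square):
1²=1, 2²=4, 3²=9, 4²=16, 5²≡6, 6²≡17, 7²≡11, 8²≡7, 9²≡5 (mod 19).
So the quadratic residues mod 19 are {1, 4, 5, 6, 7, 9, 11, 16, 17}.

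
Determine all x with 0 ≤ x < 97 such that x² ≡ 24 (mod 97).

11, 86

97 ≡ 1 (mod 4), so we find a root by search.
Trying successive values, 11² = 121 ≡ 24 (mod 97). The other root is 97 − 11 = 86.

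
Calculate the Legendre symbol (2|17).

Euler's criterion: (2/17) ≡ 2^8 (mod 17).
2^2 ≡ 4 (mod 17)
2^4 ≡ 16 (mod 17)
2^8 ≡ 1 (mod 17)
2^8 = 2^(8) ≡ 1 (mod 17).
Result is 1, so (2/17) = 1.

1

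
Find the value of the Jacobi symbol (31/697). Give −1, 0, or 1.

-1

Reciprocity: 31 ≡ 3 and 697 ≡ 1 (mod 4), so (31/697) = +(697/31).
Reduce top mod 31: now compute (15/31).
Reciprocity: 15 ≡ 3 and 31 ≡ 3 (mod 4), so (15/31) = −(31/15).
Reduce top mod 15: now compute (1/15).
Reached (1/15) = 1. Collecting the sign flips along the way, the symbol is -1.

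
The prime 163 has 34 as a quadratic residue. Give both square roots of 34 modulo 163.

69, 94

Since 163 ≡ 3 (mod 4), a square root of 34 is 34^((163+1)/4) = 34^41 mod 163.
Repeated squaring: 34^2≡15, 34^4≡62, 34^8≡95, 34^16≡60, 34^32≡14 (mod 163).
34^41 = 34^(32+8+1) ≡ 69 (mod 163).
Check: 69² = 4761 ≡ 34 (mod 163). The two roots are 69 and 94.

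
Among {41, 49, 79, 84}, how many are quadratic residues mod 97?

2

(41/97) = -1 → non-residue.
(49/97) = +1 → QR.
(79/97) = +1 → QR.
(84/97) = -1 → non-residue.
Total quadratic residues among the 4: 2.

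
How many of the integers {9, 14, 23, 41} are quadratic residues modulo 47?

(9/47) = +1 → QR.
(14/47) = +1 → QR.
(23/47) = -1 → non-residue.
(41/47) = -1 → non-residue.
Total quadratic residues among the 4: 2.

2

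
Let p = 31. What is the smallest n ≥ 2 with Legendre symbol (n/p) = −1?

3

(2/31) = +1, so 2 is a residue.
(3/31) = −1, so 3 is the smallest positive non-residue mod 31.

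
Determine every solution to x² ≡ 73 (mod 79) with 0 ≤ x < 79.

28, 51

Since 79 ≡ 3 (mod 4), a square root of 73 is 73^((79+1)/4) = 73^20 mod 79.
Repeated squaring: 73^2≡36, 73^4≡32, 73^8≡76, 73^16≡9 (mod 79).
73^20 = 73^(16+4) ≡ 51 (mod 79).
Check: 51² = 2601 ≡ 73 (mod 79). The two roots are 28 and 51.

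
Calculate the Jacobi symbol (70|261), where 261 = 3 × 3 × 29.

Pull out 2: since 261 ≡ 5 (mod 8), (2/261) = -1.
Reciprocity: 35 ≡ 3 and 261 ≡ 1 (mod 4), so (35/261) = +(261/35).
Reduce top mod 35: now compute (16/35).
Pull out 2^4: since 35 ≡ 3 (mod 8), (2/35) = -1, so (2/35)^4 = +1.
Reached (1/35) = 1. Collecting the sign flips along the way, the symbol is -1.

-1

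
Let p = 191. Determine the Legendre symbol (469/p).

First reduce: 469 ≡ 87 (mod 191).
Reciprocity: 87 ≡ 3 and 191 ≡ 3 (mod 4), so (87/191) = −(191/87).
Reduce top mod 87: now compute (17/87).
Reciprocity: 17 ≡ 1 and 87 ≡ 3 (mod 4), so (17/87) = +(87/17).
Reduce top mod 17: now compute (2/17).
Pull out 2: since 17 ≡ 1 (mod 8), (2/17) = +1.
Reached (1/17) = 1. Collecting the sign flips along the way, the symbol is -1.

-1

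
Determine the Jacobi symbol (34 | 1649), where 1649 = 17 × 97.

Pull out 2: since 1649 ≡ 1 (mod 8), (2/1649) = +1.
Reciprocity: 17 ≡ 1 and 1649 ≡ 1 (mod 4), so (17/1649) = +(1649/17).
Reduce top mod 17: now compute (0/17).
Top reduces to 0: gcd > 1, so the symbol is 0.

0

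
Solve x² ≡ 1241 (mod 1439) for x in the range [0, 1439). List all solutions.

403, 1036

Since 1439 ≡ 3 (mod 4), a square root of 1241 is 1241^((1439+1)/4) = 1241^360 mod 1439.
Repeated squaring: 1241^2≡351, 1241^4≡886, 1241^8≡741, 1241^16≡822, 1241^32≡793, 1241^64≡6, 1241^128≡36, 1241^256≡1296 (mod 1439).
1241^360 = 1241^(256+64+32+8) ≡ 403 (mod 1439).
Check: 403² = 162409 ≡ 1241 (mod 1439). The two roots are 403 and 1036.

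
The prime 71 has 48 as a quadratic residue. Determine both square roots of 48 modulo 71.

Since 71 ≡ 3 (mod 4), a square root of 48 is 48^((71+1)/4) = 48^18 mod 71.
Repeated squaring: 48^2≡32, 48^4≡30, 48^8≡48, 48^16≡32 (mod 71).
48^18 = 48^(16+2) ≡ 30 (mod 71).
Check: 30² = 900 ≡ 48 (mod 71). The two roots are 30 and 41.

30, 41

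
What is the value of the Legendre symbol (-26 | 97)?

Euler's criterion: (-26/97) ≡ 71^48 (mod 97).
71^2 ≡ 94 (mod 97)
71^4 ≡ 9 (mod 97)
71^8 ≡ 81 (mod 97)
71^16 ≡ 62 (mod 97)
71^32 ≡ 61 (mod 97)
71^48 = 71^(32+16) ≡ 96 (mod 97).
Result is 96 ≡ −1, so (-26/97) = −1.

-1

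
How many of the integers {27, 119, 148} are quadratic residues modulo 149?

2

(27/149) = -1 → non-residue.
(119/149) = +1 → QR.
(148/149) = +1 → QR.
Total quadratic residues among the 3: 2.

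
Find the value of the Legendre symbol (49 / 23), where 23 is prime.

1

Euler's criterion: (49/23) ≡ 3^11 (mod 23).
3^2 ≡ 9 (mod 23)
3^4 ≡ 12 (mod 23)
3^8 ≡ 6 (mod 23)
3^11 = 3^(8+2+1) ≡ 1 (mod 23).
Result is 1, so (49/23) = 1.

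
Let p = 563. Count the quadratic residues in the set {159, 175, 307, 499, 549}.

(159/563) = -1 → non-residue.
(175/563) = +1 → QR.
(307/563) = -1 → non-residue.
(499/563) = -1 → non-residue.
(549/563) = +1 → QR.
Total quadratic residues among the 5: 2.

2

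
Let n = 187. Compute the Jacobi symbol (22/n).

0

Pull out 2: since 187 ≡ 3 (mod 8), (2/187) = -1.
Reciprocity: 11 ≡ 3 and 187 ≡ 3 (mod 4), so (11/187) = −(187/11).
Reduce top mod 11: now compute (0/11).
Top reduces to 0: gcd > 1, so the symbol is 0.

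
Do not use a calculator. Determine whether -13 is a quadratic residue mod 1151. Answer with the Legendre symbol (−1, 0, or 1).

First reduce: -13 ≡ 1138 (mod 1151).
Pull out 2: since 1151 ≡ 7 (mod 8), (2/1151) = +1.
Reciprocity: 569 ≡ 1 and 1151 ≡ 3 (mod 4), so (569/1151) = +(1151/569).
Reduce top mod 569: now compute (13/569).
Reciprocity: 13 ≡ 1 and 569 ≡ 1 (mod 4), so (13/569) = +(569/13).
Reduce top mod 13: now compute (10/13).
Pull out 2: since 13 ≡ 5 (mod 8), (2/13) = -1.
Reciprocity: 5 ≡ 1 and 13 ≡ 1 (mod 4), so (5/13) = +(13/5).
Reduce top mod 5: now compute (3/5).
Reciprocity: 3 ≡ 3 and 5 ≡ 1 (mod 4), so (3/5) = +(5/3).
Reduce top mod 3: now compute (2/3).
Pull out 2: since 3 ≡ 3 (mod 8), (2/3) = -1.
Reached (1/3) = 1. Collecting the sign flips along the way, the symbol is +1.

1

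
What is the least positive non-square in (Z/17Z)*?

3

(2/17) = +1, so 2 is a residue.
(3/17) = −1, so 3 is the smallest positive non-residue mod 17.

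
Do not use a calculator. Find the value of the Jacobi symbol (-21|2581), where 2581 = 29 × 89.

-1

First reduce: -21 ≡ 2560 (mod 2581).
Pull out 2^9: since 2581 ≡ 5 (mod 8), (2/2581) = -1, so (2/2581)^9 = -1.
Reciprocity: 5 ≡ 1 and 2581 ≡ 1 (mod 4), so (5/2581) = +(2581/5).
Reduce top mod 5: now compute (1/5).
Reached (1/5) = 1. Collecting the sign flips along the way, the symbol is -1.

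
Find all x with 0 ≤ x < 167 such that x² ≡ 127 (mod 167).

36, 131

Since 167 ≡ 3 (mod 4), a square root of 127 is 127^((167+1)/4) = 127^42 mod 167.
Repeated squaring: 127^2≡97, 127^4≡57, 127^8≡76, 127^16≡98, 127^32≡85 (mod 167).
127^42 = 127^(32+8+2) ≡ 36 (mod 167).
Check: 36² = 1296 ≡ 127 (mod 167). The two roots are 36 and 131.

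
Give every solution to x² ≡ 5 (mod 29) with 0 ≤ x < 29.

29 ≡ 1 (mod 4), so we find a root by search.
Trying successive values, 11² = 121 ≡ 5 (mod 29). The other root is 29 − 11 = 18.

11, 18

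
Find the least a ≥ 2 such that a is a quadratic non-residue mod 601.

7

(2/601) = +1, so 2 is a residue.
(3/601) = +1, so 3 is a residue.
(4/601) = +1, so 4 is a residue.
(5/601) = +1, so 5 is a residue.
(6/601) = +1, so 6 is a residue.
(7/601) = −1, so 7 is the smallest positive non-residue mod 601.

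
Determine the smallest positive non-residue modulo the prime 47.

5

(2/47) = +1, so 2 is a residue.
(3/47) = +1, so 3 is a residue.
(4/47) = +1, so 4 is a residue.
(5/47) = −1, so 5 is the smallest positive non-residue mod 47.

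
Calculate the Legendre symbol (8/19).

-1

Euler's criterion: (8/19) ≡ 8^9 (mod 19).
8^2 ≡ 7 (mod 19)
8^4 ≡ 11 (mod 19)
8^8 ≡ 7 (mod 19)
8^9 = 8^(8+1) ≡ 18 (mod 19).
Result is 18 ≡ −1, so (8/19) = −1.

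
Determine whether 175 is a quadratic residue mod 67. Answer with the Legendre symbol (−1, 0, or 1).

-1

First reduce: 175 ≡ 41 (mod 67).
Reciprocity: 41 ≡ 1 and 67 ≡ 3 (mod 4), so (41/67) = +(67/41).
Reduce top mod 41: now compute (26/41).
Pull out 2: since 41 ≡ 1 (mod 8), (2/41) = +1.
Reciprocity: 13 ≡ 1 and 41 ≡ 1 (mod 4), so (13/41) = +(41/13).
Reduce top mod 13: now compute (2/13).
Pull out 2: since 13 ≡ 5 (mod 8), (2/13) = -1.
Reached (1/13) = 1. Collecting the sign flips along the way, the symbol is -1.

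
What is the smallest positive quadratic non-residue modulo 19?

2

(2/19) = −1, so 2 is the smallest positive non-residue mod 19.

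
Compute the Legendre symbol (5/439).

1

Euler's criterion: (5/439) ≡ 5^219 (mod 439).
5^2 ≡ 25 (mod 439)
5^4 ≡ 186 (mod 439)
5^8 ≡ 354 (mod 439)
5^16 ≡ 201 (mod 439)
5^32 ≡ 13 (mod 439)
5^64 ≡ 169 (mod 439)
5^128 ≡ 26 (mod 439)
5^219 = 5^(128+64+16+8+2+1) ≡ 1 (mod 439).
Result is 1, so (5/439) = 1.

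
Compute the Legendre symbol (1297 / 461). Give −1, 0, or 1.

Euler's criterion: (1297/461) ≡ 375^230 (mod 461).
375^2 ≡ 20 (mod 461)
375^4 ≡ 400 (mod 461)
375^8 ≡ 33 (mod 461)
375^16 ≡ 167 (mod 461)
375^32 ≡ 229 (mod 461)
375^64 ≡ 348 (mod 461)
375^128 ≡ 322 (mod 461)
375^230 = 375^(128+64+32+4+2) ≡ 460 (mod 461).
Result is 460 ≡ −1, so (1297/461) = −1.

-1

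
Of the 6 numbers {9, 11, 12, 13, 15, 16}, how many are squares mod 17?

4

(9/17) = +1 → QR.
(11/17) = -1 → non-residue.
(12/17) = -1 → non-residue.
(13/17) = +1 → QR.
(15/17) = +1 → QR.
(16/17) = +1 → QR.
Total quadratic residues among the 6: 4.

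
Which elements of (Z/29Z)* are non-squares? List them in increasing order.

2 3 8 10 11 12 14 15 17 18 19 21 26 27

Square k = 1,…,14 (k and 29−k give the same square):
1²=1, 2²=4, 3²=9, 4²=16, 5²=25, 6²≡7, 7²≡20, 8²≡6, 9²≡23, 10²≡13, 11²≡5, 12²≡28, 13²≡24, 14²≡22 (mod 29).
The residues are {1, 4, 5, 6, 7, 9, 13, 16, 20, 22, 23, 24, 25, 28}; the non-residues are the remaining 14 nonzero classes.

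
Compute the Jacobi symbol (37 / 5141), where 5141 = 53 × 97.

Reciprocity: 37 ≡ 1 and 5141 ≡ 1 (mod 4), so (37/5141) = +(5141/37).
Reduce top mod 37: now compute (35/37).
Reciprocity: 35 ≡ 3 and 37 ≡ 1 (mod 4), so (35/37) = +(37/35).
Reduce top mod 35: now compute (2/35).
Pull out 2: since 35 ≡ 3 (mod 8), (2/35) = -1.
Reached (1/35) = 1. Collecting the sign flips along the way, the symbol is -1.

-1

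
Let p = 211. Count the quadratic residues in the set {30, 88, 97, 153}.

1

(30/211) = +1 → QR.
(88/211) = -1 → non-residue.
(97/211) = -1 → non-residue.
(153/211) = -1 → non-residue.
Total quadratic residues among the 4: 1.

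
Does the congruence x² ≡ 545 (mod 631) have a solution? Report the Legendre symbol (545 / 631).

-1

Reciprocity: 545 ≡ 1 and 631 ≡ 3 (mod 4), so (545/631) = +(631/545).
Reduce top mod 545: now compute (86/545).
Pull out 2: since 545 ≡ 1 (mod 8), (2/545) = +1.
Reciprocity: 43 ≡ 3 and 545 ≡ 1 (mod 4), so (43/545) = +(545/43).
Reduce top mod 43: now compute (29/43).
Reciprocity: 29 ≡ 1 and 43 ≡ 3 (mod 4), so (29/43) = +(43/29).
Reduce top mod 29: now compute (14/29).
Pull out 2: since 29 ≡ 5 (mod 8), (2/29) = -1.
Reciprocity: 7 ≡ 3 and 29 ≡ 1 (mod 4), so (7/29) = +(29/7).
Reduce top mod 7: now compute (1/7).
Reached (1/7) = 1. Collecting the sign flips along the way, the symbol is -1.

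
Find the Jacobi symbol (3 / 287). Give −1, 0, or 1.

Reciprocity: 3 ≡ 3 and 287 ≡ 3 (mod 4), so (3/287) = −(287/3).
Reduce top mod 3: now compute (2/3).
Pull out 2: since 3 ≡ 3 (mod 8), (2/3) = -1.
Reached (1/3) = 1. Collecting the sign flips along the way, the symbol is +1.

1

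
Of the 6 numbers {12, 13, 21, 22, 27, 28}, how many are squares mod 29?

(12/29) = -1 → non-residue.
(13/29) = +1 → QR.
(21/29) = -1 → non-residue.
(22/29) = +1 → QR.
(27/29) = -1 → non-residue.
(28/29) = +1 → QR.
Total quadratic residues among the 6: 3.

3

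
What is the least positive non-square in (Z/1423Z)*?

3

(2/1423) = +1, so 2 is a residue.
(3/1423) = −1, so 3 is the smallest positive non-residue mod 1423.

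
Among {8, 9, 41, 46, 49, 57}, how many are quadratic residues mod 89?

(8/89) = +1 → QR.
(9/89) = +1 → QR.
(41/89) = -1 → non-residue.
(46/89) = -1 → non-residue.
(49/89) = +1 → QR.
(57/89) = +1 → QR.
Total quadratic residues among the 6: 4.

4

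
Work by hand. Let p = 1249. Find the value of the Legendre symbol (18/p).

Pull out 2: since 1249 ≡ 1 (mod 8), (2/1249) = +1.
Reciprocity: 9 ≡ 1 and 1249 ≡ 1 (mod 4), so (9/1249) = +(1249/9).
Reduce top mod 9: now compute (7/9).
Reciprocity: 7 ≡ 3 and 9 ≡ 1 (mod 4), so (7/9) = +(9/7).
Reduce top mod 7: now compute (2/7).
Pull out 2: since 7 ≡ 7 (mod 8), (2/7) = +1.
Reached (1/7) = 1. Collecting the sign flips along the way, the symbol is +1.

1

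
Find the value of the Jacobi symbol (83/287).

-1

Reciprocity: 83 ≡ 3 and 287 ≡ 3 (mod 4), so (83/287) = −(287/83).
Reduce top mod 83: now compute (38/83).
Pull out 2: since 83 ≡ 3 (mod 8), (2/83) = -1.
Reciprocity: 19 ≡ 3 and 83 ≡ 3 (mod 4), so (19/83) = −(83/19).
Reduce top mod 19: now compute (7/19).
Reciprocity: 7 ≡ 3 and 19 ≡ 3 (mod 4), so (7/19) = −(19/7).
Reduce top mod 7: now compute (5/7).
Reciprocity: 5 ≡ 1 and 7 ≡ 3 (mod 4), so (5/7) = +(7/5).
Reduce top mod 5: now compute (2/5).
Pull out 2: since 5 ≡ 5 (mod 8), (2/5) = -1.
Reached (1/5) = 1. Collecting the sign flips along the way, the symbol is -1.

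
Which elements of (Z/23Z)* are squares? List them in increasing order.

1,2,3,4,6,8,9,12,13,16,18

Square k = 1,…,11 (k and 23−k give the same square):
1²=1, 2²=4, 3²=9, 4²=16, 5²≡2, 6²≡13, 7²≡3, 8²≡18, 9²≡12, 10²≡8, 11²≡6 (mod 23).
So the quadratic residues mod 23 are {1, 2, 3, 4, 6, 8, 9, 12, 13, 16, 18}.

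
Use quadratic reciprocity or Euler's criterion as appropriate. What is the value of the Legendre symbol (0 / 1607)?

Top reduces to 0: gcd > 1, so the symbol is 0.

0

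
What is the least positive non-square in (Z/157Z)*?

(2/157) = −1, so 2 is the smallest positive non-residue mod 157.

2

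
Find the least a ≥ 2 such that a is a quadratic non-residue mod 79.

3

(2/79) = +1, so 2 is a residue.
(3/79) = −1, so 3 is the smallest positive non-residue mod 79.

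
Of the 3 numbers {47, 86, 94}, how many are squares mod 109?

1

(47/109) = -1 → non-residue.
(86/109) = -1 → non-residue.
(94/109) = +1 → QR.
Total quadratic residues among the 3: 1.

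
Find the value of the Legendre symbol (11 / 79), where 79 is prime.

Euler's criterion: (11/79) ≡ 11^39 (mod 79).
11^2 ≡ 42 (mod 79)
11^4 ≡ 26 (mod 79)
11^8 ≡ 44 (mod 79)
11^16 ≡ 40 (mod 79)
11^32 ≡ 20 (mod 79)
11^39 = 11^(32+4+2+1) ≡ 1 (mod 79).
Result is 1, so (11/79) = 1.

1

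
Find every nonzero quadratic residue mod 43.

1, 4, 6, 9, 10, 11, 13, 14, 15, 16, 17, 21, 23, 24, 25, 31, 35, 36, 38, 40, 41

Square k = 1,…,21 (k and 43−k give the same square):
1²=1, 2²=4, 3²=9, 4²=16, 5²=25, 6²=36, 7²≡6, 8²≡21, 9²≡38, 10²≡14, 11²≡35, 12²≡15, 13²≡40, 14²≡24, 15²≡10, 16²≡41, 17²≡31, 18²≡23, 19²≡17, 20²≡13, 21²≡11 (mod 43).
So the quadratic residues mod 43 are {1, 4, 6, 9, 10, 11, 13, 14, 15, 16, 17, 21, 23, 24, 25, 31, 35, 36, 38, 40, 41}.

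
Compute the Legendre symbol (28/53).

Pull out 2^2: since 53 ≡ 5 (mod 8), (2/53) = -1, so (2/53)^2 = +1.
Reciprocity: 7 ≡ 3 and 53 ≡ 1 (mod 4), so (7/53) = +(53/7).
Reduce top mod 7: now compute (4/7).
Pull out 2^2: since 7 ≡ 7 (mod 8), (2/7) = +1, so (2/7)^2 = +1.
Reached (1/7) = 1. Collecting the sign flips along the way, the symbol is +1.

1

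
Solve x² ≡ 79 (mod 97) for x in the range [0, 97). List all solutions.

46, 51

97 ≡ 1 (mod 4), so we find a root by search.
Trying successive values, 46² = 2116 ≡ 79 (mod 97). The other root is 97 − 46 = 51.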